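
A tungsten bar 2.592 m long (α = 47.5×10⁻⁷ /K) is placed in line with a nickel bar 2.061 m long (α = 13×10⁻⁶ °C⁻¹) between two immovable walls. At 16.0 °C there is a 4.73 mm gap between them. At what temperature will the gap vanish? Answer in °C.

Gap closes when ΔL₁ + ΔL₂ = 4.73 mm = 4.73×10⁻³ m
(α₁L₁ + α₂L₂)ΔT = g
α₁L₁ + α₂L₂ = 47.5×10⁻⁷×2.592 + 13×10⁻⁶×2.061 = 3.9105×10⁻⁵ m/K
ΔT = 4.73×10⁻³ / 3.9105×10⁻⁵ = 120.96 K
T = 16.0 + 120.96 = 136.96 °C

T = 137 °C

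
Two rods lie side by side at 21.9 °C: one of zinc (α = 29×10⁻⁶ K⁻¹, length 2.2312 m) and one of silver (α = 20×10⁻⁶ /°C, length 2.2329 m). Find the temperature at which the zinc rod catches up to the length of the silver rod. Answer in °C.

T = 106.7 °C

Equal length when α₁L₁ΔT − α₂L₂ΔT = L₂ − L₁ = 1.70×10⁻³ m
α₁L₁ = 6.47048×10⁻⁵, α₂L₂ = 4.4658×10⁻⁵ → Δ(αL) = 2.00468×10⁻⁵ m/K
ΔT = 1.70×10⁻³ / 2.00468×10⁻⁵ = 84.802 K, so T = 21.9 + 84.802 = 106.702 °C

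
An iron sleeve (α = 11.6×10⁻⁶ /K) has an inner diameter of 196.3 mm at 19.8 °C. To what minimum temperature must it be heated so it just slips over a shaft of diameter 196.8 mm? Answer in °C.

T = 239 °C

Required Δd = 196.8 − 196.3 = 0.5 mm
Δd = αd₀ΔT ⇒ ΔT = Δd/(αd₀) = 0.5 / (11.6×10⁻⁶ × 196.3) = 219.58 K
T_min = 19.8 + 219.58 = 239.38 °C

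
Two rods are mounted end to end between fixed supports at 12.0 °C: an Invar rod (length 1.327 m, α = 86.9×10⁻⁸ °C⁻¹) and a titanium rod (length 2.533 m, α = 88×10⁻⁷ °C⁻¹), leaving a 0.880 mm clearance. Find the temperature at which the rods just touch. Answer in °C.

Gap closes when ΔL₁ + ΔL₂ = 0.880 mm = 8.80×10⁻⁴ m
(α₁L₁ + α₂L₂)ΔT = g
α₁L₁ + α₂L₂ = 86.9×10⁻⁸×1.327 + 88×10⁻⁷×2.533 = 2.3443563×10⁻⁵ m/K
ΔT = 8.80×10⁻⁴ / 2.3443563×10⁻⁵ = 37.537 K
T = 12.0 + 37.537 = 49.537 °C

T = 49.5 °C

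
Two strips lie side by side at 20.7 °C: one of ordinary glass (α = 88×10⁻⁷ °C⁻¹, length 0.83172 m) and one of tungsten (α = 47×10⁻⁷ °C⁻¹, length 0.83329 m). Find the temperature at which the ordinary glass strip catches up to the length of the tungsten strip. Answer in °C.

Equal length when α₁L₁ΔT − α₂L₂ΔT = L₂ − L₁ = 1.57×10⁻³ m
α₁L₁ = 7.319136×10⁻⁶, α₂L₂ = 3.916463×10⁻⁶ → Δ(αL) = 3.402673×10⁻⁶ m/K
ΔT = 1.57×10⁻³ / 3.402673×10⁻⁶ = 461.402 K, so T = 20.7 + 461.402 = 482.102 °C

T = 482.1 °C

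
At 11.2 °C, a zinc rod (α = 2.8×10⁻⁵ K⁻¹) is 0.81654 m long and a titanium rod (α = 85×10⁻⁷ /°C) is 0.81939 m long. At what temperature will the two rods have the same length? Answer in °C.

L₁(1 + α₁ΔT) = L₂(1 + α₂ΔT) ⇒ ΔT = (L₂ − L₁)/(α₁L₁ − α₂L₂)
L₂ − L₁ = 0.81939 − 0.81654 = 2.85×10⁻³ m
α₁L₁ − α₂L₂ = 2.8×10⁻⁵×0.81654 − 85×10⁻⁷×0.81939 = 1.5898305×10⁻⁵ m/K
ΔT = 2.85×10⁻³ / 1.5898305×10⁻⁵ = 179.264 K
T = 11.2 + 179.264 = 190.464 °C

T = 190.5 °C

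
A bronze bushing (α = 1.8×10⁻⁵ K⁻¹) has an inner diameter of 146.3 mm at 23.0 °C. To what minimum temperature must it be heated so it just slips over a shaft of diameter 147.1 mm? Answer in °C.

T = 327 °C

Required Δd = 147.1 − 146.3 = 0.8 mm
Δd = αd₀ΔT ⇒ ΔT = Δd/(αd₀) = 0.8 / (1.8×10⁻⁵ × 146.3) = 303.79 K
T_min = 23.0 + 303.79 = 326.79 °C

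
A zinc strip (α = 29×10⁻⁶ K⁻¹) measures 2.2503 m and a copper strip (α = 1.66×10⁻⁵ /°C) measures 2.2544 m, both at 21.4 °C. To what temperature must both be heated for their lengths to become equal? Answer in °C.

Equal length when α₁L₁ΔT − α₂L₂ΔT = L₂ − L₁ = 4.10×10⁻³ m
α₁L₁ = 6.52587×10⁻⁵, α₂L₂ = 3.742304×10⁻⁵ → Δ(αL) = 2.783566×10⁻⁵ m/K
ΔT = 4.10×10⁻³ / 2.783566×10⁻⁵ = 147.293 K, so T = 21.4 + 147.293 = 168.693 °C

T = 168.7 °C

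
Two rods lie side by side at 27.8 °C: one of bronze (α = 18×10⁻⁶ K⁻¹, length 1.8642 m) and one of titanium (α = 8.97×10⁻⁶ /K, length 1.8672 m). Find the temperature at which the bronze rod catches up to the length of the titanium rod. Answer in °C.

L₁(1 + α₁ΔT) = L₂(1 + α₂ΔT) ⇒ ΔT = (L₂ − L₁)/(α₁L₁ − α₂L₂)
L₂ − L₁ = 1.8672 − 1.8642 = 3.00×10⁻³ m
α₁L₁ − α₂L₂ = 18×10⁻⁶×1.8642 − 8.97×10⁻⁶×1.8672 = 1.6806816×10⁻⁵ m/K
ΔT = 3.00×10⁻³ / 1.6806816×10⁻⁵ = 178.499 K
T = 27.8 + 178.499 = 206.299 °C

T = 206.3 °C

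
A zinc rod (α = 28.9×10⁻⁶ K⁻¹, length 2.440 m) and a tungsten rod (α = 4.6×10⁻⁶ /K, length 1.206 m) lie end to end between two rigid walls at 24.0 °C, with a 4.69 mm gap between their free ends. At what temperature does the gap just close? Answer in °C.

T = 85.7 °C

α₁L₁ = 7.0516×10⁻⁵ m/K, α₂L₂ = 5.5476×10⁻⁶ m/K → total 7.60636×10⁻⁵ m/K
ΔT = g/(α₁L₁+α₂L₂) = 4.69×10⁻³ / 7.60636×10⁻⁵ = 61.659 K
T = 24.0 + 61.659 = 85.659 °C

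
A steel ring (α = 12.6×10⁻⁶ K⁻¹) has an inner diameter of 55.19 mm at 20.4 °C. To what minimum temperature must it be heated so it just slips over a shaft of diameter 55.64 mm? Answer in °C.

T = 668 °C

Required Δd = 55.64 − 55.19 = 0.45 mm
Δd = αd₀ΔT ⇒ ΔT = Δd/(αd₀) = 0.45 / (12.6×10⁻⁶ × 55.19) = 647.12 K
T_min = 20.4 + 647.12 = 667.52 °C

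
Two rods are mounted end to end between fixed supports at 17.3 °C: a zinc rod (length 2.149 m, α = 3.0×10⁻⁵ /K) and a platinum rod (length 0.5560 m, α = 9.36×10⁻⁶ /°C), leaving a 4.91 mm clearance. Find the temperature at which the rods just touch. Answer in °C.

Gap closes when ΔL₁ + ΔL₂ = 4.91 mm = 4.91×10⁻³ m
(α₁L₁ + α₂L₂)ΔT = g
α₁L₁ + α₂L₂ = 3.0×10⁻⁵×2.149 + 9.36×10⁻⁶×0.5560 = 6.967416×10⁻⁵ m/K
ΔT = 4.91×10⁻³ / 6.967416×10⁻⁵ = 70.471 K
T = 17.3 + 70.471 = 87.771 °C

T = 87.8 °C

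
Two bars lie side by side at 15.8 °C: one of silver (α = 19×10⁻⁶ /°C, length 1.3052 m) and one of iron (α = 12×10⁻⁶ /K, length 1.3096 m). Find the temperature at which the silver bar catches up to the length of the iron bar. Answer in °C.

T = 500.2 °C

Equal length when α₁L₁ΔT − α₂L₂ΔT = L₂ − L₁ = 4.40×10⁻³ m
α₁L₁ = 2.47988×10⁻⁵, α₂L₂ = 1.57152×10⁻⁵ → Δ(αL) = 9.0836×10⁻⁶ m/K
ΔT = 4.40×10⁻³ / 9.0836×10⁻⁶ = 484.389 K, so T = 15.8 + 484.389 = 500.189 °C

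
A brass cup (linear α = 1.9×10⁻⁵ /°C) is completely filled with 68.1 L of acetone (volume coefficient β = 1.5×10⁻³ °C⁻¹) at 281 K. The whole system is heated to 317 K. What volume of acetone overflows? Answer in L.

3.54 L

The cup also expands: β_container ≈ 3α = 5.7×10⁻⁵ /K
Net overflow = V₀(β_liq − 3α_cont)ΔT
β − 3α = 1.50×10⁻³ − 5.7×10⁻⁵ = 1.443×10⁻³ /K; ΔT = 36 K
ΔV = 68.1 × 1.443×10⁻³ × 36 = 3.54 L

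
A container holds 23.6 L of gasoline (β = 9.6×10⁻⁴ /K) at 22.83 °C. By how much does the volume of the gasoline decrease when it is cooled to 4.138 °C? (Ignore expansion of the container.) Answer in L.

|ΔT| = |4.138 − 22.83| = 18.692 K
ΔV = βV₀ΔT = (9.6×10⁻⁴)(23.6)(18.692) = 0.423 L

ΔV = 0.423 L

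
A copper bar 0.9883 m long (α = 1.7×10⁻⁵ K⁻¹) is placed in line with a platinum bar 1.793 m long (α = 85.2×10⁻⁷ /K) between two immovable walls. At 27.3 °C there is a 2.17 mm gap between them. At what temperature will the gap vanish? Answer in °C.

T = 94.9 °C

Gap closes when ΔL₁ + ΔL₂ = 2.17 mm = 2.17×10⁻³ m
(α₁L₁ + α₂L₂)ΔT = g
α₁L₁ + α₂L₂ = 1.7×10⁻⁵×0.9883 + 85.2×10⁻⁷×1.793 = 3.207746×10⁻⁵ m/K
ΔT = 2.17×10⁻³ / 3.207746×10⁻⁵ = 67.649 K
T = 27.3 + 67.649 = 94.949 °C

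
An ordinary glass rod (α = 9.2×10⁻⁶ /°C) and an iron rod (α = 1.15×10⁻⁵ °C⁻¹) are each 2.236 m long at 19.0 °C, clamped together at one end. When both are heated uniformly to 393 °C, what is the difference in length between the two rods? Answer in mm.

ΔT = 374.0 K
ordinary glass: ΔL = 9.2×10⁻⁶ × 2.236 m × 374.0 = 7.6936×10⁻³ m = 7.6936 mm
iron: ΔL = 1.15×10⁻⁵ × 2.236 m × 374.0 = 9.6170×10⁻³ m = 9.6170 mm
difference = 9.6170 − 7.6936 = 1.9234 mm

1.92 mm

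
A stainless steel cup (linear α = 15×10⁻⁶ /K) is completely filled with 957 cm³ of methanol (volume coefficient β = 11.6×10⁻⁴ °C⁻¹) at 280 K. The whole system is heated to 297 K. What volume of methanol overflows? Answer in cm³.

18.1 cm³

The cup also expands: β_container ≈ 3α = 4.5×10⁻⁵ /K
Net overflow = V₀(β_liq − 3α_cont)ΔT
β − 3α = 1.16×10⁻³ − 4.5×10⁻⁵ = 1.115×10⁻³ /K; ΔT = 17 K
ΔV = 957 × 1.115×10⁻³ × 17 = 18.1 cm³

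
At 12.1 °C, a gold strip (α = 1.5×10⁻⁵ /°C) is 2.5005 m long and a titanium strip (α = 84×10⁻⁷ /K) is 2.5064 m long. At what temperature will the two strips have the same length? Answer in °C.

T = 370.7 °C

L₁(1 + α₁ΔT) = L₂(1 + α₂ΔT) ⇒ ΔT = (L₂ − L₁)/(α₁L₁ − α₂L₂)
L₂ − L₁ = 2.5064 − 2.5005 = 5.90×10⁻³ m
α₁L₁ − α₂L₂ = 1.5×10⁻⁵×2.5005 − 84×10⁻⁷×2.5064 = 1.645374×10⁻⁵ m/K
ΔT = 5.90×10⁻³ / 1.645374×10⁻⁵ = 358.581 K
T = 12.1 + 358.581 = 370.681 °C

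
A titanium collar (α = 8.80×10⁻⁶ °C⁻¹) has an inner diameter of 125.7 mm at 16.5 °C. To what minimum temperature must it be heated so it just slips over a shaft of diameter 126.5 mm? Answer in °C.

T = 740 °C

Required Δd = 126.5 − 125.7 = 0.8 mm
Δd = αd₀ΔT ⇒ ΔT = Δd/(αd₀) = 0.8 / (8.80×10⁻⁶ × 125.7) = 723.22 K
T_min = 16.5 + 723.22 = 739.72 °C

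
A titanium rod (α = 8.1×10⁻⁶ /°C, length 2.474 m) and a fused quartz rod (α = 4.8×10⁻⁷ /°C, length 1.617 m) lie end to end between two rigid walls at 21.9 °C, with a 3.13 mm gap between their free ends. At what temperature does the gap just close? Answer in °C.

T = 172 °C

Gap closes when ΔL₁ + ΔL₂ = 3.13 mm = 3.13×10⁻³ m
(α₁L₁ + α₂L₂)ΔT = g
α₁L₁ + α₂L₂ = 8.1×10⁻⁶×2.474 + 4.8×10⁻⁷×1.617 = 2.081556×10⁻⁵ m/K
ΔT = 3.13×10⁻³ / 2.081556×10⁻⁵ = 150.37 K
T = 21.9 + 150.37 = 172.27 °C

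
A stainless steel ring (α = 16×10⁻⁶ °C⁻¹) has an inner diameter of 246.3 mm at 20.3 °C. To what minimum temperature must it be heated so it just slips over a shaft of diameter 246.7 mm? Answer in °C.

Required Δd = 246.7 − 246.3 = 0.4 mm
Δd = αd₀ΔT ⇒ ΔT = Δd/(αd₀) = 0.4 / (16×10⁻⁶ × 246.3) = 101.50 K
T_min = 20.3 + 101.50 = 121.80 °C

T = 122 °C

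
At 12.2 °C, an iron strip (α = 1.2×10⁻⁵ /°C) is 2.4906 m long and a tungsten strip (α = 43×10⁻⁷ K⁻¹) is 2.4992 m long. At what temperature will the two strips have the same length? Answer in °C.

T = 461.5 °C

Equal length when α₁L₁ΔT − α₂L₂ΔT = L₂ − L₁ = 8.60×10⁻³ m
α₁L₁ = 2.98872×10⁻⁵, α₂L₂ = 1.074656×10⁻⁵ → Δ(αL) = 1.914064×10⁻⁵ m/K
ΔT = 8.60×10⁻³ / 1.914064×10⁻⁵ = 449.306 K, so T = 12.2 + 449.306 = 461.506 °C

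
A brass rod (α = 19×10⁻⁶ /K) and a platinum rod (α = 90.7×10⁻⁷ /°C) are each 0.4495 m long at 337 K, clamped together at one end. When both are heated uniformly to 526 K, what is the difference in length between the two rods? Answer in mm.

0.844 mm

ΔT = 189 K
brass: ΔL = 19×10⁻⁶ × 0.4495 m × 189 = 1.6142×10⁻³ m = 1.6142 mm
platinum: ΔL = 90.7×10⁻⁷ × 0.4495 m × 189 = 7.7055×10⁻⁴ m = 0.77055 mm
difference = 1.6142 − 0.77055 = 0.84365 mm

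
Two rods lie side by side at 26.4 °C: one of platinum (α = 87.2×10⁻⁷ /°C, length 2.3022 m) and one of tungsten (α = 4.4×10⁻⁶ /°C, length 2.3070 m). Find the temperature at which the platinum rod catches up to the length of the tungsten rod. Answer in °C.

Equal length when α₁L₁ΔT − α₂L₂ΔT = L₂ − L₁ = 4.80×10⁻³ m
α₁L₁ = 2.0075184×10⁻⁵, α₂L₂ = 1.01508×10⁻⁵ → Δ(αL) = 9.924384×10⁻⁶ m/K
ΔT = 4.80×10⁻³ / 9.924384×10⁻⁶ = 483.657 K, so T = 26.4 + 483.657 = 510.057 °C

T = 510.1 °C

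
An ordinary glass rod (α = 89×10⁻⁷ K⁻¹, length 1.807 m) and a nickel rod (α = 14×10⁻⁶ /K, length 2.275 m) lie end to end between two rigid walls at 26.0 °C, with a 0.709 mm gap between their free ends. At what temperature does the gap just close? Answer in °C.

T = 40.8 °C

α₁L₁ = 1.60823×10⁻⁵ m/K, α₂L₂ = 3.185×10⁻⁵ m/K → total 4.79323×10⁻⁵ m/K
ΔT = g/(α₁L₁+α₂L₂) = 7.09×10⁻⁴ / 4.79323×10⁻⁵ = 14.792 K
T = 26.0 + 14.792 = 40.792 °C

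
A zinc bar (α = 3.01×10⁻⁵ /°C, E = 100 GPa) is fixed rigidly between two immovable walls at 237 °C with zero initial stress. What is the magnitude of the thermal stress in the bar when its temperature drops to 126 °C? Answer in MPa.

σ = 334 MPa

Fully constrained: the free strain ε = αΔT is blocked, so σ = Eε = EαΔT.
|ΔT| = 111 K
σ = 100×10⁹ × 3.01×10⁻⁵ × 111 = 3.34×10⁸ Pa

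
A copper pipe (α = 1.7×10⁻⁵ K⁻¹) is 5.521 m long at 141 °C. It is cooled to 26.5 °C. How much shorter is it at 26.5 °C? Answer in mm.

ΔL = 10.7 mm

|ΔT| = |26.5 − 141| = 114.5 K
ΔL = αL₀ΔT = (1.7×10⁻⁵)(5.521)(114.5) = 1.07×10⁻² m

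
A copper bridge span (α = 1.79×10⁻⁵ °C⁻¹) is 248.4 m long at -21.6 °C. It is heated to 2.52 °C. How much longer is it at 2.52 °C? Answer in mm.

|ΔT| = |2.52 − (-21.6)| = 24.12 K
ΔL = αL₀ΔT = (1.79×10⁻⁵)(248.4)(24.12) = 1.07×10⁻¹ m

ΔL = 107 mm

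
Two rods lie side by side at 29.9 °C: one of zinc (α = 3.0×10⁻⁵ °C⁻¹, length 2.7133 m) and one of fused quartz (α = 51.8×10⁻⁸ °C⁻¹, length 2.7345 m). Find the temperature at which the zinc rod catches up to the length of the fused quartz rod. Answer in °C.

L₁(1 + α₁ΔT) = L₂(1 + α₂ΔT) ⇒ ΔT = (L₂ − L₁)/(α₁L₁ − α₂L₂)
L₂ − L₁ = 2.7345 − 2.7133 = 2.12×10⁻² m
α₁L₁ − α₂L₂ = 3.0×10⁻⁵×2.7133 − 51.8×10⁻⁸×2.7345 = 7.9982529×10⁻⁵ m/K
ΔT = 2.12×10⁻² / 7.9982529×10⁻⁵ = 265.058 K
T = 29.9 + 265.058 = 294.958 °C

T = 295.0 °C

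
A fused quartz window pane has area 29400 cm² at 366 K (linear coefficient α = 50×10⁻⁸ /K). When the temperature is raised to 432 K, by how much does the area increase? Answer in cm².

Area coefficient ≈ 2α; |ΔT| = 66 K
ΔA = 2αA₀ΔT = 2(50×10⁻⁸)(29400)(66) = 1.94 cm²

ΔA = 1.94 cm²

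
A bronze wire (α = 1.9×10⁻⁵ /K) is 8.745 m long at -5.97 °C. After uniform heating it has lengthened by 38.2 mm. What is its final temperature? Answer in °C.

ΔL = αL₀ΔT ⇒ ΔT = ΔL / (αL₀)
ΔT = 38.2×10⁻³ m / (1.9×10⁻⁵ × 8.745 m) = 229.91 K
T = -5.97 + 229.91 = 223.94 °C

T = 224 °C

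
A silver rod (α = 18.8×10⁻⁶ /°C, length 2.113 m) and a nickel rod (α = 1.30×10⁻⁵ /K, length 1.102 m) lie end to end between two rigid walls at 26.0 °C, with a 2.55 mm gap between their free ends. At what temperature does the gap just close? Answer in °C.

T = 73.2 °C

α₁L₁ = 3.97244×10⁻⁵ m/K, α₂L₂ = 1.4326×10⁻⁵ m/K → total 5.40504×10⁻⁵ m/K
ΔT = g/(α₁L₁+α₂L₂) = 2.55×10⁻³ / 5.40504×10⁻⁵ = 47.178 K
T = 26.0 + 47.178 = 73.178 °C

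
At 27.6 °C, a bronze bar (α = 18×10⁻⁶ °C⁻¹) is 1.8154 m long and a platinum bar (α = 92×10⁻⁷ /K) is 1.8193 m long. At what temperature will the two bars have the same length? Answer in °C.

Equal length when α₁L₁ΔT − α₂L₂ΔT = L₂ − L₁ = 3.90×10⁻³ m
α₁L₁ = 3.26772×10⁻⁵, α₂L₂ = 1.673756×10⁻⁵ → Δ(αL) = 1.593964×10⁻⁵ m/K
ΔT = 3.90×10⁻³ / 1.593964×10⁻⁵ = 244.673 K, so T = 27.6 + 244.673 = 272.273 °C

T = 272.3 °C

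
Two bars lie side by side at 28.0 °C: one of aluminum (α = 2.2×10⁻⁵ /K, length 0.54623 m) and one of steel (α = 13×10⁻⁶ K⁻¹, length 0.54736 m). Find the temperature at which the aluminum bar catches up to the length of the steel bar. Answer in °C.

T = 258.5 °C

Equal length when α₁L₁ΔT − α₂L₂ΔT = L₂ − L₁ = 1.13×10⁻³ m
α₁L₁ = 1.201706×10⁻⁵, α₂L₂ = 7.11568×10⁻⁶ → Δ(αL) = 4.90138×10⁻⁶ m/K
ΔT = 1.13×10⁻³ / 4.90138×10⁻⁶ = 230.547 K, so T = 28.0 + 230.547 = 258.547 °C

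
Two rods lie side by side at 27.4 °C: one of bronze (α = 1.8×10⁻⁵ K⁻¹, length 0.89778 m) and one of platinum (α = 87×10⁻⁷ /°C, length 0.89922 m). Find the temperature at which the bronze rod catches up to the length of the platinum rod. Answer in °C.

Equal length when α₁L₁ΔT − α₂L₂ΔT = L₂ − L₁ = 1.44×10⁻³ m
α₁L₁ = 1.616004×10⁻⁵, α₂L₂ = 7.823214×10⁻⁶ → Δ(αL) = 8.336826×10⁻⁶ m/K
ΔT = 1.44×10⁻³ / 8.336826×10⁻⁶ = 172.728 K, so T = 27.4 + 172.728 = 200.128 °C

T = 200.1 °C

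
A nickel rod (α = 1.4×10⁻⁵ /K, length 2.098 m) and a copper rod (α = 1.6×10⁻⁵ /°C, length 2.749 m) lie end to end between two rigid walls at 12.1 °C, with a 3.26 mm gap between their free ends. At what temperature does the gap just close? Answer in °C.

α₁L₁ = 2.9372×10⁻⁵ m/K, α₂L₂ = 4.3984×10⁻⁵ m/K → total 7.3356×10⁻⁵ m/K
ΔT = g/(α₁L₁+α₂L₂) = 3.26×10⁻³ / 7.3356×10⁻⁵ = 44.441 K
T = 12.1 + 44.441 = 56.541 °C

T = 56.5 °C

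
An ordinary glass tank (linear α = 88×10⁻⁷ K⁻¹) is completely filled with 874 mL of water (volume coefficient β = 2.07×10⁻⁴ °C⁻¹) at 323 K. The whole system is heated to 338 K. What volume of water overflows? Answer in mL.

2.37 mL

The tank also expands: β_container ≈ 3α = 2.64×10⁻⁵ /K
Net overflow = V₀(β_liq − 3α_cont)ΔT
β − 3α = 2.07×10⁻⁴ − 2.64×10⁻⁵ = 1.806×10⁻⁴ /K; ΔT = 15 K
ΔV = 874 × 1.806×10⁻⁴ × 15 = 2.37 mL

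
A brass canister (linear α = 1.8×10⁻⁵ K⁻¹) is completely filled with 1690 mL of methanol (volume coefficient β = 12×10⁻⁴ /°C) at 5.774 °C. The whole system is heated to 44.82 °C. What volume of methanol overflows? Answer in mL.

The canister also expands: β_container ≈ 3α = 5.4×10⁻⁵ /K
Net overflow = V₀(β_liq − 3α_cont)ΔT
β − 3α = 1.20×10⁻³ − 5.4×10⁻⁵ = 1.146×10⁻³ /K; ΔT = 39.046 K
ΔV = 1690 × 1.146×10⁻³ × 39.046 = 75.6 mL

75.6 mL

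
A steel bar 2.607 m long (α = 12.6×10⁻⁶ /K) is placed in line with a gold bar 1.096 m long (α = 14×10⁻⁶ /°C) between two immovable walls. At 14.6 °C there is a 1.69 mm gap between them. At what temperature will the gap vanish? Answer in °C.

T = 49.7 °C

Gap closes when ΔL₁ + ΔL₂ = 1.69 mm = 1.69×10⁻³ m
(α₁L₁ + α₂L₂)ΔT = g
α₁L₁ + α₂L₂ = 12.6×10⁻⁶×2.607 + 14×10⁻⁶×1.096 = 4.81922×10⁻⁵ m/K
ΔT = 1.69×10⁻³ / 4.81922×10⁻⁵ = 35.068 K
T = 14.6 + 35.068 = 49.668 °C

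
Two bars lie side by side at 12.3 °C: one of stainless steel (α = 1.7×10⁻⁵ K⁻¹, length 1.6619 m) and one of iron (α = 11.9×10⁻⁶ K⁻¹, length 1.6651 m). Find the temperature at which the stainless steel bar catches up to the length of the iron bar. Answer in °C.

Equal length when α₁L₁ΔT − α₂L₂ΔT = L₂ − L₁ = 3.20×10⁻³ m
α₁L₁ = 2.82523×10⁻⁵, α₂L₂ = 1.981469×10⁻⁵ → Δ(αL) = 8.43761×10⁻⁶ m/K
ΔT = 3.20×10⁻³ / 8.43761×10⁻⁶ = 379.254 K, so T = 12.3 + 379.254 = 391.554 °C

T = 391.6 °C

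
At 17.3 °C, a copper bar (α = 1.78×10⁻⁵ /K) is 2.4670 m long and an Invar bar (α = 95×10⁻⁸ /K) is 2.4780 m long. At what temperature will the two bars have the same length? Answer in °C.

Equal length when α₁L₁ΔT − α₂L₂ΔT = L₂ − L₁ = 1.10×10⁻² m
α₁L₁ = 4.39126×10⁻⁵, α₂L₂ = 2.3541×10⁻⁶ → Δ(αL) = 4.15585×10⁻⁵ m/K
ΔT = 1.10×10⁻² / 4.15585×10⁻⁵ = 264.687 K, so T = 17.3 + 264.687 = 281.987 °C

T = 282.0 °C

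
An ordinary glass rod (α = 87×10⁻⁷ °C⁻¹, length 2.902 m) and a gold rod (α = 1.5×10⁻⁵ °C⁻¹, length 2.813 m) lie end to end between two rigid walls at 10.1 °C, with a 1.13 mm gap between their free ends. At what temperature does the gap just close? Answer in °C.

Gap closes when ΔL₁ + ΔL₂ = 1.13 mm = 1.13×10⁻³ m
(α₁L₁ + α₂L₂)ΔT = g
α₁L₁ + α₂L₂ = 87×10⁻⁷×2.902 + 1.5×10⁻⁵×2.813 = 6.74424×10⁻⁵ m/K
ΔT = 1.13×10⁻³ / 6.74424×10⁻⁵ = 16.755 K
T = 10.1 + 16.755 = 26.855 °C

T = 26.9 °C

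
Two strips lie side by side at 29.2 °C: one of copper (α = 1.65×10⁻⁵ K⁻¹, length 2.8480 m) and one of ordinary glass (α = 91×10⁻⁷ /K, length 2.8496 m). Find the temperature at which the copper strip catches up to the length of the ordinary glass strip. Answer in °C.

Equal length when α₁L₁ΔT − α₂L₂ΔT = L₂ − L₁ = 1.60×10⁻³ m
α₁L₁ = 4.6992×10⁻⁵, α₂L₂ = 2.593136×10⁻⁵ → Δ(αL) = 2.106064×10⁻⁵ m/K
ΔT = 1.60×10⁻³ / 2.106064×10⁻⁵ = 75.971 K, so T = 29.2 + 75.971 = 105.171 °C

T = 105.2 °C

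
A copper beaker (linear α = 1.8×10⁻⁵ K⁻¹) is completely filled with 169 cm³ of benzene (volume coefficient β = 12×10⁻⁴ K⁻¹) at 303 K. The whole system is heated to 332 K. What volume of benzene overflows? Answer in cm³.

5.62 cm³

The beaker also expands: β_container ≈ 3α = 5.4×10⁻⁵ /K
Net overflow = V₀(β_liq − 3α_cont)ΔT
β − 3α = 1.20×10⁻³ − 5.4×10⁻⁵ = 1.146×10⁻³ /K; ΔT = 29 K
ΔV = 169 × 1.146×10⁻³ × 29 = 5.62 cm³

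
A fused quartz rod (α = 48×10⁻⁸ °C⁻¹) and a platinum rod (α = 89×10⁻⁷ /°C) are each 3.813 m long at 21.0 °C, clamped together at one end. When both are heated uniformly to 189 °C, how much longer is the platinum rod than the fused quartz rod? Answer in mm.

ΔT = 168.0 K
fused quartz: ΔL = 48×10⁻⁸ × 3.813 m × 168.0 = 3.0748×10⁻⁴ m = 0.30748 mm
platinum: ΔL = 89×10⁻⁷ × 3.813 m × 168.0 = 5.7012×10⁻³ m = 5.7012 mm
difference = 5.7012 − 0.30748 = 5.39372 mm

5.39 mm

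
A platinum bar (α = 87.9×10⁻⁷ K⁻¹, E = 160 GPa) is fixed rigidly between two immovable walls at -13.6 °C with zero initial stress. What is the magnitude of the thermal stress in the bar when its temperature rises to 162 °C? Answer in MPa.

σ = 247 MPa

Fully constrained: the free strain ε = αΔT is blocked, so σ = Eε = EαΔT.
|ΔT| = 175.6 K
σ = 160×10⁹ × 87.9×10⁻⁷ × 175.6 = 2.47×10⁸ Pa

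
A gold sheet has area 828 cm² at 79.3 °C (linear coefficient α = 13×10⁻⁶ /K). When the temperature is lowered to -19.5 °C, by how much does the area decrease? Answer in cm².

ΔA = 2.13 cm²

Area coefficient ≈ 2α; |ΔT| = 98.8 K
ΔA = 2αA₀ΔT = 2(13×10⁻⁶)(828)(98.8) = 2.13 cm²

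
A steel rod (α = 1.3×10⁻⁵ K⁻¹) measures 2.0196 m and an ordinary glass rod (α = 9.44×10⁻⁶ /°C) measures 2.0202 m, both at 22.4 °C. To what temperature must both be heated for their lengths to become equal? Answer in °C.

L₁(1 + α₁ΔT) = L₂(1 + α₂ΔT) ⇒ ΔT = (L₂ − L₁)/(α₁L₁ − α₂L₂)
L₂ − L₁ = 2.0202 − 2.0196 = 6.00×10⁻⁴ m
α₁L₁ − α₂L₂ = 1.3×10⁻⁵×2.0196 − 9.44×10⁻⁶×2.0202 = 7.184112×10⁻⁶ m/K
ΔT = 6.00×10⁻⁴ / 7.184112×10⁻⁶ = 83.518 K
T = 22.4 + 83.518 = 105.918 °C

T = 105.9 °C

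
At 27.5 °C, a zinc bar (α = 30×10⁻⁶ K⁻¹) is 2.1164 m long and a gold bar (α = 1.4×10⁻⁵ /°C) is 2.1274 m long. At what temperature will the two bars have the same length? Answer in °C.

L₁(1 + α₁ΔT) = L₂(1 + α₂ΔT) ⇒ ΔT = (L₂ − L₁)/(α₁L₁ − α₂L₂)
L₂ − L₁ = 2.1274 − 2.1164 = 1.10×10⁻² m
α₁L₁ − α₂L₂ = 30×10⁻⁶×2.1164 − 1.4×10⁻⁵×2.1274 = 3.37084×10⁻⁵ m/K
ΔT = 1.10×10⁻² / 3.37084×10⁻⁵ = 326.328 K
T = 27.5 + 326.328 = 353.828 °C

T = 353.8 °C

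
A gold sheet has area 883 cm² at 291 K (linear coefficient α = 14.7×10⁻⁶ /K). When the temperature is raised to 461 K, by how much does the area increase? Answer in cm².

Area coefficient ≈ 2α; |ΔT| = 170 K
ΔA = 2αA₀ΔT = 2(14.7×10⁻⁶)(883)(170) = 4.41 cm²

ΔA = 4.41 cm²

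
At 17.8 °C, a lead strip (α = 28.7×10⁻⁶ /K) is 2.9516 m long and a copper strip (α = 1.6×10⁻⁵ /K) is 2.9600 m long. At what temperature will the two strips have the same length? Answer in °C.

Equal length when α₁L₁ΔT − α₂L₂ΔT = L₂ − L₁ = 8.40×10⁻³ m
α₁L₁ = 8.471092×10⁻⁵, α₂L₂ = 4.736×10⁻⁵ → Δ(αL) = 3.735092×10⁻⁵ m/K
ΔT = 8.40×10⁻³ / 3.735092×10⁻⁵ = 224.894 K, so T = 17.8 + 224.894 = 242.694 °C

T = 242.7 °C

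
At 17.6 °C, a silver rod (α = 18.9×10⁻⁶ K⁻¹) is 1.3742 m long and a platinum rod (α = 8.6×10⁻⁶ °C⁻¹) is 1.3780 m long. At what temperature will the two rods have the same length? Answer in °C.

L₁(1 + α₁ΔT) = L₂(1 + α₂ΔT) ⇒ ΔT = (L₂ − L₁)/(α₁L₁ − α₂L₂)
L₂ − L₁ = 1.3780 − 1.3742 = 3.80×10⁻³ m
α₁L₁ − α₂L₂ = 18.9×10⁻⁶×1.3742 − 8.6×10⁻⁶×1.3780 = 1.412158×10⁻⁵ m/K
ΔT = 3.80×10⁻³ / 1.412158×10⁻⁵ = 269.092 K
T = 17.6 + 269.092 = 286.692 °C

T = 286.7 °C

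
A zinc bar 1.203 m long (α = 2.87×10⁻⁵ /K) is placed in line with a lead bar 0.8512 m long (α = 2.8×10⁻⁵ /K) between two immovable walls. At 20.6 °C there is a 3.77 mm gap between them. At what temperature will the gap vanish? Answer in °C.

T = 85.2 °C

α₁L₁ = 3.45261×10⁻⁵ m/K, α₂L₂ = 2.38336×10⁻⁵ m/K → total 5.83597×10⁻⁵ m/K
ΔT = g/(α₁L₁+α₂L₂) = 3.77×10⁻³ / 5.83597×10⁻⁵ = 64.599 K
T = 20.6 + 64.599 = 85.199 °C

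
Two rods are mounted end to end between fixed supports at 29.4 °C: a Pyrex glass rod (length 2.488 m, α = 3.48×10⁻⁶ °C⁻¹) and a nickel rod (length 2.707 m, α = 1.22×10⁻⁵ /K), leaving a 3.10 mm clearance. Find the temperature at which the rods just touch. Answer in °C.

T = 104 °C

α₁L₁ = 8.65824×10⁻⁶ m/K, α₂L₂ = 3.30254×10⁻⁵ m/K → total 4.168364×10⁻⁵ m/K
ΔT = g/(α₁L₁+α₂L₂) = 3.10×10⁻³ / 4.168364×10⁻⁵ = 74.37 K
T = 29.4 + 74.37 = 103.77 °C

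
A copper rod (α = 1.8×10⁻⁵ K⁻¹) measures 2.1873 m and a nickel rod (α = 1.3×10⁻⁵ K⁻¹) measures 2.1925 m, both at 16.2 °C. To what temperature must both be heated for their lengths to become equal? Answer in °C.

L₁(1 + α₁ΔT) = L₂(1 + α₂ΔT) ⇒ ΔT = (L₂ − L₁)/(α₁L₁ − α₂L₂)
L₂ − L₁ = 2.1925 − 2.1873 = 5.20×10⁻³ m
α₁L₁ − α₂L₂ = 1.8×10⁻⁵×2.1873 − 1.3×10⁻⁵×2.1925 = 1.08689×10⁻⁵ m/K
ΔT = 5.20×10⁻³ / 1.08689×10⁻⁵ = 478.429 K
T = 16.2 + 478.429 = 494.629 °C

T = 494.6 °C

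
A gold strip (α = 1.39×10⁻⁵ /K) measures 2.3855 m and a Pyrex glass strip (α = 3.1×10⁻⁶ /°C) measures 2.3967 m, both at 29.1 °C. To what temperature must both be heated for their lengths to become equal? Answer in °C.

Equal length when α₁L₁ΔT − α₂L₂ΔT = L₂ − L₁ = 1.12×10⁻² m
α₁L₁ = 3.315845×10⁻⁵, α₂L₂ = 7.42977×10⁻⁶ → Δ(αL) = 2.572868×10⁻⁵ m/K
ΔT = 1.12×10⁻² / 2.572868×10⁻⁵ = 435.312 K, so T = 29.1 + 435.312 = 464.412 °C

T = 464.4 °C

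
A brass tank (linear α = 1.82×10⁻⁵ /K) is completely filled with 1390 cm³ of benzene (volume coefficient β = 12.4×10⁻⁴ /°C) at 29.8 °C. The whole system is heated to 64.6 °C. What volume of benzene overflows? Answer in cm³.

57.3 cm³

The tank also expands: β_container ≈ 3α = 5.46×10⁻⁵ /K
Net overflow = V₀(β_liq − 3α_cont)ΔT
β − 3α = 1.24×10⁻³ − 5.46×10⁻⁵ = 1.1854×10⁻³ /K; ΔT = 34.8 K
ΔV = 1390 × 1.1854×10⁻³ × 34.8 = 57.3 cm³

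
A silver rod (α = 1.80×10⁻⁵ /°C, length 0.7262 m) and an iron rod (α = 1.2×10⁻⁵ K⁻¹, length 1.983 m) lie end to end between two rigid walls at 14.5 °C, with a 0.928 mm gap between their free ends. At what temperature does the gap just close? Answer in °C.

Gap closes when ΔL₁ + ΔL₂ = 0.928 mm = 9.28×10⁻⁴ m
(α₁L₁ + α₂L₂)ΔT = g
α₁L₁ + α₂L₂ = 1.80×10⁻⁵×0.7262 + 1.2×10⁻⁵×1.983 = 3.68676×10⁻⁵ m/K
ΔT = 9.28×10⁻⁴ / 3.68676×10⁻⁵ = 25.171 K
T = 14.5 + 25.171 = 39.671 °C

T = 39.7 °C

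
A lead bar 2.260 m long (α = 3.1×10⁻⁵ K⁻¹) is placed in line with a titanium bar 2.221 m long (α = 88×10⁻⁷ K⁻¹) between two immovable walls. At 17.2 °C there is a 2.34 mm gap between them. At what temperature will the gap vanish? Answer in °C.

T = 43.3 °C

Gap closes when ΔL₁ + ΔL₂ = 2.34 mm = 2.34×10⁻³ m
(α₁L₁ + α₂L₂)ΔT = g
α₁L₁ + α₂L₂ = 3.1×10⁻⁵×2.260 + 88×10⁻⁷×2.221 = 8.96048×10⁻⁵ m/K
ΔT = 2.34×10⁻³ / 8.96048×10⁻⁵ = 26.115 K
T = 17.2 + 26.115 = 43.315 °C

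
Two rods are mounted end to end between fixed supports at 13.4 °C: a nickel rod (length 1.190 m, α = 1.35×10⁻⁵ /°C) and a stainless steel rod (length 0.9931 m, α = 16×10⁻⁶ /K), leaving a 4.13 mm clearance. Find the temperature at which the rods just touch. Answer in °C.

Gap closes when ΔL₁ + ΔL₂ = 4.13 mm = 4.13×10⁻³ m
(α₁L₁ + α₂L₂)ΔT = g
α₁L₁ + α₂L₂ = 1.35×10⁻⁵×1.190 + 16×10⁻⁶×0.9931 = 3.19546×10⁻⁵ m/K
ΔT = 4.13×10⁻³ / 3.19546×10⁻⁵ = 129.25 K
T = 13.4 + 129.25 = 142.65 °C

T = 143 °C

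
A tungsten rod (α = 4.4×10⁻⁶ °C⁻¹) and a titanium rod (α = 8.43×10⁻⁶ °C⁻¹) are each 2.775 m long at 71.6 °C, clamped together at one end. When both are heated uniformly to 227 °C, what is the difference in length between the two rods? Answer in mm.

1.74 mm

ΔT = 155.4 K
tungsten: ΔL = 4.4×10⁻⁶ × 2.775 m × 155.4 = 1.8974×10⁻³ m = 1.8974 mm
titanium: ΔL = 8.43×10⁻⁶ × 2.775 m × 155.4 = 3.6353×10⁻³ m = 3.6353 mm
difference = 3.6353 − 1.8974 = 1.7379 mm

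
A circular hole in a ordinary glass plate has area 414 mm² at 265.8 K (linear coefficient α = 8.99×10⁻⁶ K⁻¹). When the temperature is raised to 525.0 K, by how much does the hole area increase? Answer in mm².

ΔA = 1.93 mm²

Area coefficient ≈ 2α; |ΔT| = 259.2 K
ΔA = 2αA₀ΔT = 2(8.99×10⁻⁶)(414)(259.2) = 1.93 mm²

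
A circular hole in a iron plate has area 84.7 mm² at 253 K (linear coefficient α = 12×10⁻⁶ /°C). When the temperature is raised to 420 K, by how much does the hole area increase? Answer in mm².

Area coefficient ≈ 2α; |ΔT| = 167 K
ΔA = 2αA₀ΔT = 2(12×10⁻⁶)(84.7)(167) = 0.339 mm²

ΔA = 0.339 mm²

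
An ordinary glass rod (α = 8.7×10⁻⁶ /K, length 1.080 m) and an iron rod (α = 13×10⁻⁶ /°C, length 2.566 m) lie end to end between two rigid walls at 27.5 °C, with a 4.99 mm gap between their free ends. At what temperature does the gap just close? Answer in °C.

α₁L₁ = 9.396×10⁻⁶ m/K, α₂L₂ = 3.3358×10⁻⁵ m/K → total 4.2754×10⁻⁵ m/K
ΔT = g/(α₁L₁+α₂L₂) = 4.99×10⁻³ / 4.2754×10⁻⁵ = 116.71 K
T = 27.5 + 116.71 = 144.21 °C

T = 144 °C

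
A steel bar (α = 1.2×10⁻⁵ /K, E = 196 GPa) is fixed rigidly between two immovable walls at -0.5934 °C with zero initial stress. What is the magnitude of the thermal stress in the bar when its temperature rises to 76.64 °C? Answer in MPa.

Fully constrained: the free strain ε = αΔT is blocked, so σ = Eε = EαΔT.
|ΔT| = 77.2334 K
σ = 196×10⁹ × 1.2×10⁻⁵ × 77.2334 = 1.82×10⁸ Pa

σ = 182 MPa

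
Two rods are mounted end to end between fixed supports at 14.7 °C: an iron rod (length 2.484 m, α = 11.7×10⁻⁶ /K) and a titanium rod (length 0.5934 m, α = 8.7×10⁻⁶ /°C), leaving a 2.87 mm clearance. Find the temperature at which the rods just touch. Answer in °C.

T = 98.6 °C

Gap closes when ΔL₁ + ΔL₂ = 2.87 mm = 2.87×10⁻³ m
(α₁L₁ + α₂L₂)ΔT = g
α₁L₁ + α₂L₂ = 11.7×10⁻⁶×2.484 + 8.7×10⁻⁶×0.5934 = 3.422538×10⁻⁵ m/K
ΔT = 2.87×10⁻³ / 3.422538×10⁻⁵ = 83.856 K
T = 14.7 + 83.856 = 98.556 °C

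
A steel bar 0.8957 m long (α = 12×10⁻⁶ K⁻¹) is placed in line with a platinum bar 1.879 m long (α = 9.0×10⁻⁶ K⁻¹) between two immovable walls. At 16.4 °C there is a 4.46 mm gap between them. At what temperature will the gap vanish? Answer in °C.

α₁L₁ = 1.07484×10⁻⁵ m/K, α₂L₂ = 1.6911×10⁻⁵ m/K → total 2.76594×10⁻⁵ m/K
ΔT = g/(α₁L₁+α₂L₂) = 4.46×10⁻³ / 2.76594×10⁻⁵ = 161.25 K
T = 16.4 + 161.25 = 177.65 °C

T = 178 °C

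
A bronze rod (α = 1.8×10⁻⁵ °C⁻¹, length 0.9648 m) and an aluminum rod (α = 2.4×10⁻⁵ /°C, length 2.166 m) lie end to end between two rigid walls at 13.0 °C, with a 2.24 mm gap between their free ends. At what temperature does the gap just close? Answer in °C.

α₁L₁ = 1.73664×10⁻⁵ m/K, α₂L₂ = 5.1984×10⁻⁵ m/K → total 6.93504×10⁻⁵ m/K
ΔT = g/(α₁L₁+α₂L₂) = 2.24×10⁻³ / 6.93504×10⁻⁵ = 32.300 K
T = 13.0 + 32.300 = 45.300 °C

T = 45.3 °C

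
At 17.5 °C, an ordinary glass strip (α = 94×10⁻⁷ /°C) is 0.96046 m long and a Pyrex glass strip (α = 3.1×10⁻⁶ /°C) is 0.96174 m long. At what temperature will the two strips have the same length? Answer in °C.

L₁(1 + α₁ΔT) = L₂(1 + α₂ΔT) ⇒ ΔT = (L₂ − L₁)/(α₁L₁ − α₂L₂)
L₂ − L₁ = 0.96174 − 0.96046 = 1.28×10⁻³ m
α₁L₁ − α₂L₂ = 94×10⁻⁷×0.96046 − 3.1×10⁻⁶×0.96174 = 6.04693×10⁻⁶ m/K
ΔT = 1.28×10⁻³ / 6.04693×10⁻⁶ = 211.678 K
T = 17.5 + 211.678 = 229.178 °C

T = 229.2 °C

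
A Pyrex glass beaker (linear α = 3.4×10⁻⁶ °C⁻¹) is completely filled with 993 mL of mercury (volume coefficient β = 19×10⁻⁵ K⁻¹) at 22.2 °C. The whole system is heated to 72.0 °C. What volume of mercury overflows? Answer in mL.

8.89 mL

The beaker also expands: β_container ≈ 3α = 1.02×10⁻⁵ /K
Net overflow = V₀(β_liq − 3α_cont)ΔT
β − 3α = 1.90×10⁻⁴ − 1.02×10⁻⁵ = 1.798×10⁻⁴ /K; ΔT = 49.8 K
ΔV = 993 × 1.798×10⁻⁴ × 49.8 = 8.89 mL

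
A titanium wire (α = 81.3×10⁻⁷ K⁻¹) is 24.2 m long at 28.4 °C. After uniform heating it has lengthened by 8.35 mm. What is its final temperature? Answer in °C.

ΔL = αL₀ΔT ⇒ ΔT = ΔL / (αL₀)
ΔT = 8.35×10⁻³ m / (81.3×10⁻⁷ × 24.2 m) = 42.441 K
T = 28.4 + 42.441 = 70.841 °C

T = 70.8 °C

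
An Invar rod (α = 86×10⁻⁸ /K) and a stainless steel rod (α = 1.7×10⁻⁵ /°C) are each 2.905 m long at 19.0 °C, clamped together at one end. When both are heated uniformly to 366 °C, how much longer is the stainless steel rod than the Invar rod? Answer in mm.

ΔT = 347.0 K
Invar: ΔL = 86×10⁻⁸ × 2.905 m × 347.0 = 8.6691×10⁻⁴ m = 0.86691 mm
stainless steel: ΔL = 1.7×10⁻⁵ × 2.905 m × 347.0 = 1.7137×10⁻² m = 17.137 mm
difference = 17.137 − 0.86691 = 16.27009 mm

16.3 mm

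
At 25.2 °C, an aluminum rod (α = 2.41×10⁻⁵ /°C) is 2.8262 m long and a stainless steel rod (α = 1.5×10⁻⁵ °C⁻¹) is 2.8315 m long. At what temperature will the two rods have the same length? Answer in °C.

Equal length when α₁L₁ΔT − α₂L₂ΔT = L₂ − L₁ = 5.30×10⁻³ m
α₁L₁ = 6.811142×10⁻⁵, α₂L₂ = 4.24725×10⁻⁵ → Δ(αL) = 2.563892×10⁻⁵ m/K
ΔT = 5.30×10⁻³ / 2.563892×10⁻⁵ = 206.717 K, so T = 25.2 + 206.717 = 231.917 °C

T = 231.9 °C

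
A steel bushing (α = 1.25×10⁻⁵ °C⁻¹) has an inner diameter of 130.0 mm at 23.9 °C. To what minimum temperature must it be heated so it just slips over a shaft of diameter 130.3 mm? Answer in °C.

T = 209 °C

Required Δd = 130.3 − 130.0 = 0.3 mm
Δd = αd₀ΔT ⇒ ΔT = Δd/(αd₀) = 0.3 / (1.25×10⁻⁵ × 130.0) = 184.62 K
T_min = 23.9 + 184.62 = 208.52 °C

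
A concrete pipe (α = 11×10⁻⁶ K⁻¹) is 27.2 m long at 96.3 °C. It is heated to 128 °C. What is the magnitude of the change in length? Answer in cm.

|ΔT| = |128 − 96.3| = 31.7 K
ΔL = αL₀ΔT = (11×10⁻⁶)(27.2)(31.7) = 9.48×10⁻³ m

ΔL = 0.948 cm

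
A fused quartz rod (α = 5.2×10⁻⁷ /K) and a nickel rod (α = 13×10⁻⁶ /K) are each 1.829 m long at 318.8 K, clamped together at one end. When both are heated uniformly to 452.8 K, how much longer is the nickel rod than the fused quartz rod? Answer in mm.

ΔT = 134.0 K
fused quartz: ΔL = 5.2×10⁻⁷ × 1.829 m × 134.0 = 1.2744×10⁻⁴ m = 0.12744 mm
nickel: ΔL = 13×10⁻⁶ × 1.829 m × 134.0 = 3.1861×10⁻³ m = 3.1861 mm
difference = 3.1861 − 0.12744 = 3.05866 mm

3.06 mm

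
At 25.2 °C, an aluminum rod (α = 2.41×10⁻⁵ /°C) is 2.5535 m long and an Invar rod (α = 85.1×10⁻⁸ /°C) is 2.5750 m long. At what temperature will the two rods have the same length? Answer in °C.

T = 387.5 °C

L₁(1 + α₁ΔT) = L₂(1 + α₂ΔT) ⇒ ΔT = (L₂ − L₁)/(α₁L₁ − α₂L₂)
L₂ − L₁ = 2.5750 − 2.5535 = 2.15×10⁻² m
α₁L₁ − α₂L₂ = 2.41×10⁻⁵×2.5535 − 85.1×10⁻⁸×2.5750 = 5.9348025×10⁻⁵ m/K
ΔT = 2.15×10⁻² / 5.9348025×10⁻⁵ = 362.270 K
T = 25.2 + 362.270 = 387.470 °C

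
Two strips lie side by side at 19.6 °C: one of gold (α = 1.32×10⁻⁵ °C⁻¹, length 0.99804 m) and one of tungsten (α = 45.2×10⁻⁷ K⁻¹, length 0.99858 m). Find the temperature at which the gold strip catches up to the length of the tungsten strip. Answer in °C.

T = 81.95 °C

Equal length when α₁L₁ΔT − α₂L₂ΔT = L₂ − L₁ = 5.40×10⁻⁴ m
α₁L₁ = 1.3174128×10⁻⁵, α₂L₂ = 4.5135816×10⁻⁶ → Δ(αL) = 8.6605464×10⁻⁶ m/K
ΔT = 5.40×10⁻⁴ / 8.6605464×10⁻⁶ = 62.3517 K, so T = 19.6 + 62.3517 = 81.9517 °C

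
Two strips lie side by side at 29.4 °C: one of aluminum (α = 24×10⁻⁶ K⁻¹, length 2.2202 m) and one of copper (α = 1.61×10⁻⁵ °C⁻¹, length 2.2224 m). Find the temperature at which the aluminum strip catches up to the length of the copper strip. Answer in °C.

T = 155.1 °C

Equal length when α₁L₁ΔT − α₂L₂ΔT = L₂ − L₁ = 2.20×10⁻³ m
α₁L₁ = 5.32848×10⁻⁵, α₂L₂ = 3.578064×10⁻⁵ → Δ(αL) = 1.750416×10⁻⁵ m/K
ΔT = 2.20×10⁻³ / 1.750416×10⁻⁵ = 125.684 K, so T = 29.4 + 125.684 = 155.084 °C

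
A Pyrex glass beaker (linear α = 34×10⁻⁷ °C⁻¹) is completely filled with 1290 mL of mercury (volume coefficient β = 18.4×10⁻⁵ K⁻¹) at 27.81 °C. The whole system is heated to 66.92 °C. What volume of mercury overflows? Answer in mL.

The beaker also expands: β_container ≈ 3α = 1.02×10⁻⁵ /K
Net overflow = V₀(β_liq − 3α_cont)ΔT
β − 3α = 1.84×10⁻⁴ − 1.02×10⁻⁵ = 1.738×10⁻⁴ /K; ΔT = 39.11 K
ΔV = 1290 × 1.738×10⁻⁴ × 39.11 = 8.77 mL

8.77 mL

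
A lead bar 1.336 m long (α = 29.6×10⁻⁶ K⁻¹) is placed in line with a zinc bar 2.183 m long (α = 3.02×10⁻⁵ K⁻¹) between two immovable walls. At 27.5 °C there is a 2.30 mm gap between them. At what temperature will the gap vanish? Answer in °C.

Gap closes when ΔL₁ + ΔL₂ = 2.30 mm = 2.30×10⁻³ m
(α₁L₁ + α₂L₂)ΔT = g
α₁L₁ + α₂L₂ = 29.6×10⁻⁶×1.336 + 3.02×10⁻⁵×2.183 = 1.054722×10⁻⁴ m/K
ΔT = 2.30×10⁻³ / 1.054722×10⁻⁴ = 21.807 K
T = 27.5 + 21.807 = 49.307 °C

T = 49.3 °C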